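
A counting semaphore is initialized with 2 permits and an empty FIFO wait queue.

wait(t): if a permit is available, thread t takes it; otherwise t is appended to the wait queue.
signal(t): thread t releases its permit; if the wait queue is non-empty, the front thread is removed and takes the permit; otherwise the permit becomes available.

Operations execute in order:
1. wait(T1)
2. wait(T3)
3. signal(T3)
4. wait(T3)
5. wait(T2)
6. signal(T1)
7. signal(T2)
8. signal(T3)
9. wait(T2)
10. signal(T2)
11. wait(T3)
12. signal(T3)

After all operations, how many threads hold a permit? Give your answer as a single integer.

Step 1: wait(T1) -> count=1 queue=[] holders={T1}
Step 2: wait(T3) -> count=0 queue=[] holders={T1,T3}
Step 3: signal(T3) -> count=1 queue=[] holders={T1}
Step 4: wait(T3) -> count=0 queue=[] holders={T1,T3}
Step 5: wait(T2) -> count=0 queue=[T2] holders={T1,T3}
Step 6: signal(T1) -> count=0 queue=[] holders={T2,T3}
Step 7: signal(T2) -> count=1 queue=[] holders={T3}
Step 8: signal(T3) -> count=2 queue=[] holders={none}
Step 9: wait(T2) -> count=1 queue=[] holders={T2}
Step 10: signal(T2) -> count=2 queue=[] holders={none}
Step 11: wait(T3) -> count=1 queue=[] holders={T3}
Step 12: signal(T3) -> count=2 queue=[] holders={none}
Final holders: {none} -> 0 thread(s)

Answer: 0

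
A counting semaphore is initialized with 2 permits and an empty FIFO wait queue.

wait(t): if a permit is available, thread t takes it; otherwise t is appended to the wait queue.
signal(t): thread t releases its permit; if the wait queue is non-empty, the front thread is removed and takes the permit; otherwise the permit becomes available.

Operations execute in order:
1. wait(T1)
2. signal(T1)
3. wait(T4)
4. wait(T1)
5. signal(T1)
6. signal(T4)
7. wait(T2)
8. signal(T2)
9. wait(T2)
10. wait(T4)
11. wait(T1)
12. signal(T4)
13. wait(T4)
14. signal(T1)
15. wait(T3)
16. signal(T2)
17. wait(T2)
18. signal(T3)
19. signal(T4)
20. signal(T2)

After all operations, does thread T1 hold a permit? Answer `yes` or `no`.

Answer: no

Derivation:
Step 1: wait(T1) -> count=1 queue=[] holders={T1}
Step 2: signal(T1) -> count=2 queue=[] holders={none}
Step 3: wait(T4) -> count=1 queue=[] holders={T4}
Step 4: wait(T1) -> count=0 queue=[] holders={T1,T4}
Step 5: signal(T1) -> count=1 queue=[] holders={T4}
Step 6: signal(T4) -> count=2 queue=[] holders={none}
Step 7: wait(T2) -> count=1 queue=[] holders={T2}
Step 8: signal(T2) -> count=2 queue=[] holders={none}
Step 9: wait(T2) -> count=1 queue=[] holders={T2}
Step 10: wait(T4) -> count=0 queue=[] holders={T2,T4}
Step 11: wait(T1) -> count=0 queue=[T1] holders={T2,T4}
Step 12: signal(T4) -> count=0 queue=[] holders={T1,T2}
Step 13: wait(T4) -> count=0 queue=[T4] holders={T1,T2}
Step 14: signal(T1) -> count=0 queue=[] holders={T2,T4}
Step 15: wait(T3) -> count=0 queue=[T3] holders={T2,T4}
Step 16: signal(T2) -> count=0 queue=[] holders={T3,T4}
Step 17: wait(T2) -> count=0 queue=[T2] holders={T3,T4}
Step 18: signal(T3) -> count=0 queue=[] holders={T2,T4}
Step 19: signal(T4) -> count=1 queue=[] holders={T2}
Step 20: signal(T2) -> count=2 queue=[] holders={none}
Final holders: {none} -> T1 not in holders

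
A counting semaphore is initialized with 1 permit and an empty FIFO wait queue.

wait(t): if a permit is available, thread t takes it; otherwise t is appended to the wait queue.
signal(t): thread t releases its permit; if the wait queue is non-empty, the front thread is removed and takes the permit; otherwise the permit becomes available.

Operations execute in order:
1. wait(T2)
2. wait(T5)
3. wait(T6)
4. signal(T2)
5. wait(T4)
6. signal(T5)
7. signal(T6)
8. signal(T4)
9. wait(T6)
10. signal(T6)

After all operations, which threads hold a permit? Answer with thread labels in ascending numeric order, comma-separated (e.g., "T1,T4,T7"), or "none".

Answer: none

Derivation:
Step 1: wait(T2) -> count=0 queue=[] holders={T2}
Step 2: wait(T5) -> count=0 queue=[T5] holders={T2}
Step 3: wait(T6) -> count=0 queue=[T5,T6] holders={T2}
Step 4: signal(T2) -> count=0 queue=[T6] holders={T5}
Step 5: wait(T4) -> count=0 queue=[T6,T4] holders={T5}
Step 6: signal(T5) -> count=0 queue=[T4] holders={T6}
Step 7: signal(T6) -> count=0 queue=[] holders={T4}
Step 8: signal(T4) -> count=1 queue=[] holders={none}
Step 9: wait(T6) -> count=0 queue=[] holders={T6}
Step 10: signal(T6) -> count=1 queue=[] holders={none}
Final holders: none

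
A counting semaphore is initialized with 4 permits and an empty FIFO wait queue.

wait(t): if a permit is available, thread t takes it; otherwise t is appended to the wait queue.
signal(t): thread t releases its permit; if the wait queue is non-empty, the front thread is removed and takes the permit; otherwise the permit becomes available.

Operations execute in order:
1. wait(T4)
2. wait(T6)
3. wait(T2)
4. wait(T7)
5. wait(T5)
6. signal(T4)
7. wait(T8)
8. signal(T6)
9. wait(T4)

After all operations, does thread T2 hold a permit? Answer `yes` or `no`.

Answer: yes

Derivation:
Step 1: wait(T4) -> count=3 queue=[] holders={T4}
Step 2: wait(T6) -> count=2 queue=[] holders={T4,T6}
Step 3: wait(T2) -> count=1 queue=[] holders={T2,T4,T6}
Step 4: wait(T7) -> count=0 queue=[] holders={T2,T4,T6,T7}
Step 5: wait(T5) -> count=0 queue=[T5] holders={T2,T4,T6,T7}
Step 6: signal(T4) -> count=0 queue=[] holders={T2,T5,T6,T7}
Step 7: wait(T8) -> count=0 queue=[T8] holders={T2,T5,T6,T7}
Step 8: signal(T6) -> count=0 queue=[] holders={T2,T5,T7,T8}
Step 9: wait(T4) -> count=0 queue=[T4] holders={T2,T5,T7,T8}
Final holders: {T2,T5,T7,T8} -> T2 in holders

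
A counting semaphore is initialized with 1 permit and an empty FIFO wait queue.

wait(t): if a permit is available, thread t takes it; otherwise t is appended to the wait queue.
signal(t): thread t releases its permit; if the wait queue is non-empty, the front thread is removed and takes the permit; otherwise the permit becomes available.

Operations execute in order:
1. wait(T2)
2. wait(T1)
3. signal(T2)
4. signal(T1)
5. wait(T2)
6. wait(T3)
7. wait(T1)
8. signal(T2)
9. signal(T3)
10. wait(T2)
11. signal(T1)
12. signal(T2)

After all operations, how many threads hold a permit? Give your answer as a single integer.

Answer: 0

Derivation:
Step 1: wait(T2) -> count=0 queue=[] holders={T2}
Step 2: wait(T1) -> count=0 queue=[T1] holders={T2}
Step 3: signal(T2) -> count=0 queue=[] holders={T1}
Step 4: signal(T1) -> count=1 queue=[] holders={none}
Step 5: wait(T2) -> count=0 queue=[] holders={T2}
Step 6: wait(T3) -> count=0 queue=[T3] holders={T2}
Step 7: wait(T1) -> count=0 queue=[T3,T1] holders={T2}
Step 8: signal(T2) -> count=0 queue=[T1] holders={T3}
Step 9: signal(T3) -> count=0 queue=[] holders={T1}
Step 10: wait(T2) -> count=0 queue=[T2] holders={T1}
Step 11: signal(T1) -> count=0 queue=[] holders={T2}
Step 12: signal(T2) -> count=1 queue=[] holders={none}
Final holders: {none} -> 0 thread(s)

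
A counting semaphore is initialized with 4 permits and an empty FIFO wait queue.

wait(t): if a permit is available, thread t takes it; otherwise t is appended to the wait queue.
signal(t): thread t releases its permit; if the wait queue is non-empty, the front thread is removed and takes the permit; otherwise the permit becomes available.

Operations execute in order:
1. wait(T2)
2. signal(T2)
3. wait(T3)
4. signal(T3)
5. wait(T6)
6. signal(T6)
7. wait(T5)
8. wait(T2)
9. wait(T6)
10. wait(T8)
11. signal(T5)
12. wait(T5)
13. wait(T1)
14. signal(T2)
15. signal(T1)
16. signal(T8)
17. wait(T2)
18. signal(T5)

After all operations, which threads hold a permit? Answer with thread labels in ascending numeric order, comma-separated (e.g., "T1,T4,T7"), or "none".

Step 1: wait(T2) -> count=3 queue=[] holders={T2}
Step 2: signal(T2) -> count=4 queue=[] holders={none}
Step 3: wait(T3) -> count=3 queue=[] holders={T3}
Step 4: signal(T3) -> count=4 queue=[] holders={none}
Step 5: wait(T6) -> count=3 queue=[] holders={T6}
Step 6: signal(T6) -> count=4 queue=[] holders={none}
Step 7: wait(T5) -> count=3 queue=[] holders={T5}
Step 8: wait(T2) -> count=2 queue=[] holders={T2,T5}
Step 9: wait(T6) -> count=1 queue=[] holders={T2,T5,T6}
Step 10: wait(T8) -> count=0 queue=[] holders={T2,T5,T6,T8}
Step 11: signal(T5) -> count=1 queue=[] holders={T2,T6,T8}
Step 12: wait(T5) -> count=0 queue=[] holders={T2,T5,T6,T8}
Step 13: wait(T1) -> count=0 queue=[T1] holders={T2,T5,T6,T8}
Step 14: signal(T2) -> count=0 queue=[] holders={T1,T5,T6,T8}
Step 15: signal(T1) -> count=1 queue=[] holders={T5,T6,T8}
Step 16: signal(T8) -> count=2 queue=[] holders={T5,T6}
Step 17: wait(T2) -> count=1 queue=[] holders={T2,T5,T6}
Step 18: signal(T5) -> count=2 queue=[] holders={T2,T6}
Final holders: T2,T6

Answer: T2,T6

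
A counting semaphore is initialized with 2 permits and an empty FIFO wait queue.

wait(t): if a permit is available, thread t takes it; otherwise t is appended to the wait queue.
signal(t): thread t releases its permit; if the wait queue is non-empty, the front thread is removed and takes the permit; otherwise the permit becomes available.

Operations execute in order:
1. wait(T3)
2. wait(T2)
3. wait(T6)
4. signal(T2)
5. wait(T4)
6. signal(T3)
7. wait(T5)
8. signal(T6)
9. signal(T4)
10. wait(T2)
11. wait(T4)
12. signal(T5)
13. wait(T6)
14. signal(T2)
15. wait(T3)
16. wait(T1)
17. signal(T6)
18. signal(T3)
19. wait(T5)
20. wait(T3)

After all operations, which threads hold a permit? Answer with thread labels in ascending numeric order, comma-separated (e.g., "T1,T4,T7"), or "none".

Step 1: wait(T3) -> count=1 queue=[] holders={T3}
Step 2: wait(T2) -> count=0 queue=[] holders={T2,T3}
Step 3: wait(T6) -> count=0 queue=[T6] holders={T2,T3}
Step 4: signal(T2) -> count=0 queue=[] holders={T3,T6}
Step 5: wait(T4) -> count=0 queue=[T4] holders={T3,T6}
Step 6: signal(T3) -> count=0 queue=[] holders={T4,T6}
Step 7: wait(T5) -> count=0 queue=[T5] holders={T4,T6}
Step 8: signal(T6) -> count=0 queue=[] holders={T4,T5}
Step 9: signal(T4) -> count=1 queue=[] holders={T5}
Step 10: wait(T2) -> count=0 queue=[] holders={T2,T5}
Step 11: wait(T4) -> count=0 queue=[T4] holders={T2,T5}
Step 12: signal(T5) -> count=0 queue=[] holders={T2,T4}
Step 13: wait(T6) -> count=0 queue=[T6] holders={T2,T4}
Step 14: signal(T2) -> count=0 queue=[] holders={T4,T6}
Step 15: wait(T3) -> count=0 queue=[T3] holders={T4,T6}
Step 16: wait(T1) -> count=0 queue=[T3,T1] holders={T4,T6}
Step 17: signal(T6) -> count=0 queue=[T1] holders={T3,T4}
Step 18: signal(T3) -> count=0 queue=[] holders={T1,T4}
Step 19: wait(T5) -> count=0 queue=[T5] holders={T1,T4}
Step 20: wait(T3) -> count=0 queue=[T5,T3] holders={T1,T4}
Final holders: T1,T4

Answer: T1,T4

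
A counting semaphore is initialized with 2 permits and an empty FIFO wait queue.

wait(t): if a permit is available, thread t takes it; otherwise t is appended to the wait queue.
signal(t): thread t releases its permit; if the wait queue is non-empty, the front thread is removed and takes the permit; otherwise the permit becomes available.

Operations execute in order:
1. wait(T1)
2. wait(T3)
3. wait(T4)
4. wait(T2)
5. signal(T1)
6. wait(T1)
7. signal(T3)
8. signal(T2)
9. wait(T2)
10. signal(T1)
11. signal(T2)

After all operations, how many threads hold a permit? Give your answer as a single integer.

Step 1: wait(T1) -> count=1 queue=[] holders={T1}
Step 2: wait(T3) -> count=0 queue=[] holders={T1,T3}
Step 3: wait(T4) -> count=0 queue=[T4] holders={T1,T3}
Step 4: wait(T2) -> count=0 queue=[T4,T2] holders={T1,T3}
Step 5: signal(T1) -> count=0 queue=[T2] holders={T3,T4}
Step 6: wait(T1) -> count=0 queue=[T2,T1] holders={T3,T4}
Step 7: signal(T3) -> count=0 queue=[T1] holders={T2,T4}
Step 8: signal(T2) -> count=0 queue=[] holders={T1,T4}
Step 9: wait(T2) -> count=0 queue=[T2] holders={T1,T4}
Step 10: signal(T1) -> count=0 queue=[] holders={T2,T4}
Step 11: signal(T2) -> count=1 queue=[] holders={T4}
Final holders: {T4} -> 1 thread(s)

Answer: 1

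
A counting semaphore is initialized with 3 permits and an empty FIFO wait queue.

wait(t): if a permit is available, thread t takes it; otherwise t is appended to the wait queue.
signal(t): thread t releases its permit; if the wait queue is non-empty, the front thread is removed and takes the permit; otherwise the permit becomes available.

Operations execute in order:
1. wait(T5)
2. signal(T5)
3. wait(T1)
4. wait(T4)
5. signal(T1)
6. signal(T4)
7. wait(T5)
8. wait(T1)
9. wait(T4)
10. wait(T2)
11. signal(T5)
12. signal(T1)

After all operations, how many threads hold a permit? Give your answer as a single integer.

Step 1: wait(T5) -> count=2 queue=[] holders={T5}
Step 2: signal(T5) -> count=3 queue=[] holders={none}
Step 3: wait(T1) -> count=2 queue=[] holders={T1}
Step 4: wait(T4) -> count=1 queue=[] holders={T1,T4}
Step 5: signal(T1) -> count=2 queue=[] holders={T4}
Step 6: signal(T4) -> count=3 queue=[] holders={none}
Step 7: wait(T5) -> count=2 queue=[] holders={T5}
Step 8: wait(T1) -> count=1 queue=[] holders={T1,T5}
Step 9: wait(T4) -> count=0 queue=[] holders={T1,T4,T5}
Step 10: wait(T2) -> count=0 queue=[T2] holders={T1,T4,T5}
Step 11: signal(T5) -> count=0 queue=[] holders={T1,T2,T4}
Step 12: signal(T1) -> count=1 queue=[] holders={T2,T4}
Final holders: {T2,T4} -> 2 thread(s)

Answer: 2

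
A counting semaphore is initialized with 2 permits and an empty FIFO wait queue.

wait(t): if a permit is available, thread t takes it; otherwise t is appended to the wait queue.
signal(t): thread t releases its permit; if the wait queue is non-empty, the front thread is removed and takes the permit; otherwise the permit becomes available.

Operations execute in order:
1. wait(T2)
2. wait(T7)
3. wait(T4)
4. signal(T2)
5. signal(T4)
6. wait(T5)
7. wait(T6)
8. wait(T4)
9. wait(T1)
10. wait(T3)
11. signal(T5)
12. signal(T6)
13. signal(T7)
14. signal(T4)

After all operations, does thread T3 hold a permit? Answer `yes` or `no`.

Step 1: wait(T2) -> count=1 queue=[] holders={T2}
Step 2: wait(T7) -> count=0 queue=[] holders={T2,T7}
Step 3: wait(T4) -> count=0 queue=[T4] holders={T2,T7}
Step 4: signal(T2) -> count=0 queue=[] holders={T4,T7}
Step 5: signal(T4) -> count=1 queue=[] holders={T7}
Step 6: wait(T5) -> count=0 queue=[] holders={T5,T7}
Step 7: wait(T6) -> count=0 queue=[T6] holders={T5,T7}
Step 8: wait(T4) -> count=0 queue=[T6,T4] holders={T5,T7}
Step 9: wait(T1) -> count=0 queue=[T6,T4,T1] holders={T5,T7}
Step 10: wait(T3) -> count=0 queue=[T6,T4,T1,T3] holders={T5,T7}
Step 11: signal(T5) -> count=0 queue=[T4,T1,T3] holders={T6,T7}
Step 12: signal(T6) -> count=0 queue=[T1,T3] holders={T4,T7}
Step 13: signal(T7) -> count=0 queue=[T3] holders={T1,T4}
Step 14: signal(T4) -> count=0 queue=[] holders={T1,T3}
Final holders: {T1,T3} -> T3 in holders

Answer: yes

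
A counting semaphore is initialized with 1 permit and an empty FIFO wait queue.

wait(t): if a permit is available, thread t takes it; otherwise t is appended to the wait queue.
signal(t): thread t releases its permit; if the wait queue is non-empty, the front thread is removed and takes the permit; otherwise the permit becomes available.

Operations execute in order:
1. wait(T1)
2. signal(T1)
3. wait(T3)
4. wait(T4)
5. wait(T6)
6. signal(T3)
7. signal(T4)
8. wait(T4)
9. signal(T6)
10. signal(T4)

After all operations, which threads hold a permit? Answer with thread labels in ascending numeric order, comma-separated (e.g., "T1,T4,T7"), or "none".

Answer: none

Derivation:
Step 1: wait(T1) -> count=0 queue=[] holders={T1}
Step 2: signal(T1) -> count=1 queue=[] holders={none}
Step 3: wait(T3) -> count=0 queue=[] holders={T3}
Step 4: wait(T4) -> count=0 queue=[T4] holders={T3}
Step 5: wait(T6) -> count=0 queue=[T4,T6] holders={T3}
Step 6: signal(T3) -> count=0 queue=[T6] holders={T4}
Step 7: signal(T4) -> count=0 queue=[] holders={T6}
Step 8: wait(T4) -> count=0 queue=[T4] holders={T6}
Step 9: signal(T6) -> count=0 queue=[] holders={T4}
Step 10: signal(T4) -> count=1 queue=[] holders={none}
Final holders: none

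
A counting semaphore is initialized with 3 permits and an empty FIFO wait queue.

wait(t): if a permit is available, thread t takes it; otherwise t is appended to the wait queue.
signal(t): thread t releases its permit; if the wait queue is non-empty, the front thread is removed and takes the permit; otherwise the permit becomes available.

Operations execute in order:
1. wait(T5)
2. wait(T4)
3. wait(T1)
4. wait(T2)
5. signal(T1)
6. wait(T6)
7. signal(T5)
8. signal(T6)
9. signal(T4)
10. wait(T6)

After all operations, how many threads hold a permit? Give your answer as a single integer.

Step 1: wait(T5) -> count=2 queue=[] holders={T5}
Step 2: wait(T4) -> count=1 queue=[] holders={T4,T5}
Step 3: wait(T1) -> count=0 queue=[] holders={T1,T4,T5}
Step 4: wait(T2) -> count=0 queue=[T2] holders={T1,T4,T5}
Step 5: signal(T1) -> count=0 queue=[] holders={T2,T4,T5}
Step 6: wait(T6) -> count=0 queue=[T6] holders={T2,T4,T5}
Step 7: signal(T5) -> count=0 queue=[] holders={T2,T4,T6}
Step 8: signal(T6) -> count=1 queue=[] holders={T2,T4}
Step 9: signal(T4) -> count=2 queue=[] holders={T2}
Step 10: wait(T6) -> count=1 queue=[] holders={T2,T6}
Final holders: {T2,T6} -> 2 thread(s)

Answer: 2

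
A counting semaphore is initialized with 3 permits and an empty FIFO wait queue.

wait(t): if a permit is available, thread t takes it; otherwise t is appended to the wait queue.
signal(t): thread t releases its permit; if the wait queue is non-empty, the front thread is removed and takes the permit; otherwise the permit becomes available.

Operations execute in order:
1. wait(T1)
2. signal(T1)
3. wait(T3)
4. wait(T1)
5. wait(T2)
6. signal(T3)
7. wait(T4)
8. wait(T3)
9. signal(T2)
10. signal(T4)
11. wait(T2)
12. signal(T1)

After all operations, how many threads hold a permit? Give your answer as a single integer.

Step 1: wait(T1) -> count=2 queue=[] holders={T1}
Step 2: signal(T1) -> count=3 queue=[] holders={none}
Step 3: wait(T3) -> count=2 queue=[] holders={T3}
Step 4: wait(T1) -> count=1 queue=[] holders={T1,T3}
Step 5: wait(T2) -> count=0 queue=[] holders={T1,T2,T3}
Step 6: signal(T3) -> count=1 queue=[] holders={T1,T2}
Step 7: wait(T4) -> count=0 queue=[] holders={T1,T2,T4}
Step 8: wait(T3) -> count=0 queue=[T3] holders={T1,T2,T4}
Step 9: signal(T2) -> count=0 queue=[] holders={T1,T3,T4}
Step 10: signal(T4) -> count=1 queue=[] holders={T1,T3}
Step 11: wait(T2) -> count=0 queue=[] holders={T1,T2,T3}
Step 12: signal(T1) -> count=1 queue=[] holders={T2,T3}
Final holders: {T2,T3} -> 2 thread(s)

Answer: 2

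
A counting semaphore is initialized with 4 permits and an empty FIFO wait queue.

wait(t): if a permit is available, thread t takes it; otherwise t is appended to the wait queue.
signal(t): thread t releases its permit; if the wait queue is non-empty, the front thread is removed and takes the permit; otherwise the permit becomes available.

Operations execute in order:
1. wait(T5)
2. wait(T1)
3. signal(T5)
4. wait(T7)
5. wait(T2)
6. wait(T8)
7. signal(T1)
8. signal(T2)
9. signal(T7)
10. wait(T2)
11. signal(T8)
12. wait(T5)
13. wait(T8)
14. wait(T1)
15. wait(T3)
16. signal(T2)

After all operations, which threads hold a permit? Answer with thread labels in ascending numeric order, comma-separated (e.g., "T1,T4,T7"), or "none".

Step 1: wait(T5) -> count=3 queue=[] holders={T5}
Step 2: wait(T1) -> count=2 queue=[] holders={T1,T5}
Step 3: signal(T5) -> count=3 queue=[] holders={T1}
Step 4: wait(T7) -> count=2 queue=[] holders={T1,T7}
Step 5: wait(T2) -> count=1 queue=[] holders={T1,T2,T7}
Step 6: wait(T8) -> count=0 queue=[] holders={T1,T2,T7,T8}
Step 7: signal(T1) -> count=1 queue=[] holders={T2,T7,T8}
Step 8: signal(T2) -> count=2 queue=[] holders={T7,T8}
Step 9: signal(T7) -> count=3 queue=[] holders={T8}
Step 10: wait(T2) -> count=2 queue=[] holders={T2,T8}
Step 11: signal(T8) -> count=3 queue=[] holders={T2}
Step 12: wait(T5) -> count=2 queue=[] holders={T2,T5}
Step 13: wait(T8) -> count=1 queue=[] holders={T2,T5,T8}
Step 14: wait(T1) -> count=0 queue=[] holders={T1,T2,T5,T8}
Step 15: wait(T3) -> count=0 queue=[T3] holders={T1,T2,T5,T8}
Step 16: signal(T2) -> count=0 queue=[] holders={T1,T3,T5,T8}
Final holders: T1,T3,T5,T8

Answer: T1,T3,T5,T8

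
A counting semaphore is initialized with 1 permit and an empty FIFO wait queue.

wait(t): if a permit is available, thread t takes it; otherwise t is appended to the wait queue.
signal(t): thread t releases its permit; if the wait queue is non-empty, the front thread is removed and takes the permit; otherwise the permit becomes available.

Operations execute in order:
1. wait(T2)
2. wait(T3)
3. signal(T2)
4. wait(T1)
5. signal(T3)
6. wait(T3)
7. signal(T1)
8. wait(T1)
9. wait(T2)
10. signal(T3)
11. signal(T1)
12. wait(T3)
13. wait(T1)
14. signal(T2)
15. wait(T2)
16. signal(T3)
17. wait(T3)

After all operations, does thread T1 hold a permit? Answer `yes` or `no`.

Step 1: wait(T2) -> count=0 queue=[] holders={T2}
Step 2: wait(T3) -> count=0 queue=[T3] holders={T2}
Step 3: signal(T2) -> count=0 queue=[] holders={T3}
Step 4: wait(T1) -> count=0 queue=[T1] holders={T3}
Step 5: signal(T3) -> count=0 queue=[] holders={T1}
Step 6: wait(T3) -> count=0 queue=[T3] holders={T1}
Step 7: signal(T1) -> count=0 queue=[] holders={T3}
Step 8: wait(T1) -> count=0 queue=[T1] holders={T3}
Step 9: wait(T2) -> count=0 queue=[T1,T2] holders={T3}
Step 10: signal(T3) -> count=0 queue=[T2] holders={T1}
Step 11: signal(T1) -> count=0 queue=[] holders={T2}
Step 12: wait(T3) -> count=0 queue=[T3] holders={T2}
Step 13: wait(T1) -> count=0 queue=[T3,T1] holders={T2}
Step 14: signal(T2) -> count=0 queue=[T1] holders={T3}
Step 15: wait(T2) -> count=0 queue=[T1,T2] holders={T3}
Step 16: signal(T3) -> count=0 queue=[T2] holders={T1}
Step 17: wait(T3) -> count=0 queue=[T2,T3] holders={T1}
Final holders: {T1} -> T1 in holders

Answer: yes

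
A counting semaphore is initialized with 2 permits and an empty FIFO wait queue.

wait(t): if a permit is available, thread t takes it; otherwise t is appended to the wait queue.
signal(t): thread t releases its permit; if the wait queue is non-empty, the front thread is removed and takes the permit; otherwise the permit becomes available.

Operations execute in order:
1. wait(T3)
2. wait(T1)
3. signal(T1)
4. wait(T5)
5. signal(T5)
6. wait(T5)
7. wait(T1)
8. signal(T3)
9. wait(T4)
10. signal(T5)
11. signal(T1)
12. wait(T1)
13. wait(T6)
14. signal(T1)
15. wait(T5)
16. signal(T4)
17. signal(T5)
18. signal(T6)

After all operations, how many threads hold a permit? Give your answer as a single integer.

Step 1: wait(T3) -> count=1 queue=[] holders={T3}
Step 2: wait(T1) -> count=0 queue=[] holders={T1,T3}
Step 3: signal(T1) -> count=1 queue=[] holders={T3}
Step 4: wait(T5) -> count=0 queue=[] holders={T3,T5}
Step 5: signal(T5) -> count=1 queue=[] holders={T3}
Step 6: wait(T5) -> count=0 queue=[] holders={T3,T5}
Step 7: wait(T1) -> count=0 queue=[T1] holders={T3,T5}
Step 8: signal(T3) -> count=0 queue=[] holders={T1,T5}
Step 9: wait(T4) -> count=0 queue=[T4] holders={T1,T5}
Step 10: signal(T5) -> count=0 queue=[] holders={T1,T4}
Step 11: signal(T1) -> count=1 queue=[] holders={T4}
Step 12: wait(T1) -> count=0 queue=[] holders={T1,T4}
Step 13: wait(T6) -> count=0 queue=[T6] holders={T1,T4}
Step 14: signal(T1) -> count=0 queue=[] holders={T4,T6}
Step 15: wait(T5) -> count=0 queue=[T5] holders={T4,T6}
Step 16: signal(T4) -> count=0 queue=[] holders={T5,T6}
Step 17: signal(T5) -> count=1 queue=[] holders={T6}
Step 18: signal(T6) -> count=2 queue=[] holders={none}
Final holders: {none} -> 0 thread(s)

Answer: 0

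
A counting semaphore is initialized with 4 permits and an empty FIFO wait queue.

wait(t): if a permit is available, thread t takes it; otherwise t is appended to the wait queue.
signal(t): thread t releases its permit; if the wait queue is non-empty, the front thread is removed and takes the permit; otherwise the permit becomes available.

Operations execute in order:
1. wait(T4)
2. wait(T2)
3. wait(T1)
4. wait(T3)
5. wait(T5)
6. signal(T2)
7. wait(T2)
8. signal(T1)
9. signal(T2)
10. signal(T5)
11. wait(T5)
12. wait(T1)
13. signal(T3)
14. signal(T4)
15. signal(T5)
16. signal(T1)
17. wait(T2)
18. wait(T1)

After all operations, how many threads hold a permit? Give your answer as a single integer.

Answer: 2

Derivation:
Step 1: wait(T4) -> count=3 queue=[] holders={T4}
Step 2: wait(T2) -> count=2 queue=[] holders={T2,T4}
Step 3: wait(T1) -> count=1 queue=[] holders={T1,T2,T4}
Step 4: wait(T3) -> count=0 queue=[] holders={T1,T2,T3,T4}
Step 5: wait(T5) -> count=0 queue=[T5] holders={T1,T2,T3,T4}
Step 6: signal(T2) -> count=0 queue=[] holders={T1,T3,T4,T5}
Step 7: wait(T2) -> count=0 queue=[T2] holders={T1,T3,T4,T5}
Step 8: signal(T1) -> count=0 queue=[] holders={T2,T3,T4,T5}
Step 9: signal(T2) -> count=1 queue=[] holders={T3,T4,T5}
Step 10: signal(T5) -> count=2 queue=[] holders={T3,T4}
Step 11: wait(T5) -> count=1 queue=[] holders={T3,T4,T5}
Step 12: wait(T1) -> count=0 queue=[] holders={T1,T3,T4,T5}
Step 13: signal(T3) -> count=1 queue=[] holders={T1,T4,T5}
Step 14: signal(T4) -> count=2 queue=[] holders={T1,T5}
Step 15: signal(T5) -> count=3 queue=[] holders={T1}
Step 16: signal(T1) -> count=4 queue=[] holders={none}
Step 17: wait(T2) -> count=3 queue=[] holders={T2}
Step 18: wait(T1) -> count=2 queue=[] holders={T1,T2}
Final holders: {T1,T2} -> 2 thread(s)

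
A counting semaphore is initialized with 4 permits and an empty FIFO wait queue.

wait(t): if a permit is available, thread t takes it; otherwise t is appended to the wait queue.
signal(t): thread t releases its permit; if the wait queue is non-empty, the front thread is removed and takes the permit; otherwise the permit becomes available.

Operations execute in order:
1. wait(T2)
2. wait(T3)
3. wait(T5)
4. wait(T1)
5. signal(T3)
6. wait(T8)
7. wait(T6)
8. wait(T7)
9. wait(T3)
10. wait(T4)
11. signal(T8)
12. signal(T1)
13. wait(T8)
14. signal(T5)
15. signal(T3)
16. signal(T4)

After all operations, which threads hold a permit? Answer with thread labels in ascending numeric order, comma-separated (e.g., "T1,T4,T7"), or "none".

Answer: T2,T6,T7,T8

Derivation:
Step 1: wait(T2) -> count=3 queue=[] holders={T2}
Step 2: wait(T3) -> count=2 queue=[] holders={T2,T3}
Step 3: wait(T5) -> count=1 queue=[] holders={T2,T3,T5}
Step 4: wait(T1) -> count=0 queue=[] holders={T1,T2,T3,T5}
Step 5: signal(T3) -> count=1 queue=[] holders={T1,T2,T5}
Step 6: wait(T8) -> count=0 queue=[] holders={T1,T2,T5,T8}
Step 7: wait(T6) -> count=0 queue=[T6] holders={T1,T2,T5,T8}
Step 8: wait(T7) -> count=0 queue=[T6,T7] holders={T1,T2,T5,T8}
Step 9: wait(T3) -> count=0 queue=[T6,T7,T3] holders={T1,T2,T5,T8}
Step 10: wait(T4) -> count=0 queue=[T6,T7,T3,T4] holders={T1,T2,T5,T8}
Step 11: signal(T8) -> count=0 queue=[T7,T3,T4] holders={T1,T2,T5,T6}
Step 12: signal(T1) -> count=0 queue=[T3,T4] holders={T2,T5,T6,T7}
Step 13: wait(T8) -> count=0 queue=[T3,T4,T8] holders={T2,T5,T6,T7}
Step 14: signal(T5) -> count=0 queue=[T4,T8] holders={T2,T3,T6,T7}
Step 15: signal(T3) -> count=0 queue=[T8] holders={T2,T4,T6,T7}
Step 16: signal(T4) -> count=0 queue=[] holders={T2,T6,T7,T8}
Final holders: T2,T6,T7,T8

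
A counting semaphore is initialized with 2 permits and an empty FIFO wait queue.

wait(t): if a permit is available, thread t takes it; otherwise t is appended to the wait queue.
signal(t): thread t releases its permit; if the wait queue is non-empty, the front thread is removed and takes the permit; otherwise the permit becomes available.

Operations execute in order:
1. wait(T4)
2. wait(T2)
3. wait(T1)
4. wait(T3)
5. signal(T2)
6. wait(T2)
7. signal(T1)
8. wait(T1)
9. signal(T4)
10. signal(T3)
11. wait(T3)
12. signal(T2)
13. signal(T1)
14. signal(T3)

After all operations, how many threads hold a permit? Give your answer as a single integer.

Answer: 0

Derivation:
Step 1: wait(T4) -> count=1 queue=[] holders={T4}
Step 2: wait(T2) -> count=0 queue=[] holders={T2,T4}
Step 3: wait(T1) -> count=0 queue=[T1] holders={T2,T4}
Step 4: wait(T3) -> count=0 queue=[T1,T3] holders={T2,T4}
Step 5: signal(T2) -> count=0 queue=[T3] holders={T1,T4}
Step 6: wait(T2) -> count=0 queue=[T3,T2] holders={T1,T4}
Step 7: signal(T1) -> count=0 queue=[T2] holders={T3,T4}
Step 8: wait(T1) -> count=0 queue=[T2,T1] holders={T3,T4}
Step 9: signal(T4) -> count=0 queue=[T1] holders={T2,T3}
Step 10: signal(T3) -> count=0 queue=[] holders={T1,T2}
Step 11: wait(T3) -> count=0 queue=[T3] holders={T1,T2}
Step 12: signal(T2) -> count=0 queue=[] holders={T1,T3}
Step 13: signal(T1) -> count=1 queue=[] holders={T3}
Step 14: signal(T3) -> count=2 queue=[] holders={none}
Final holders: {none} -> 0 thread(s)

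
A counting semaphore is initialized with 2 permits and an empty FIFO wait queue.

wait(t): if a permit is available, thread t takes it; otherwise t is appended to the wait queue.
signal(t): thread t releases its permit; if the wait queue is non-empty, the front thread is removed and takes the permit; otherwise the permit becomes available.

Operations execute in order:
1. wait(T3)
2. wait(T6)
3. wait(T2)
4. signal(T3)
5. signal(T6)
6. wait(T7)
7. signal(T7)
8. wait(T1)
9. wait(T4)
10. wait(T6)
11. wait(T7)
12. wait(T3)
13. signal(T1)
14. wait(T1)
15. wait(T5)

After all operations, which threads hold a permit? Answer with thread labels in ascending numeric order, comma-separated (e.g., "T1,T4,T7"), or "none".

Answer: T2,T4

Derivation:
Step 1: wait(T3) -> count=1 queue=[] holders={T3}
Step 2: wait(T6) -> count=0 queue=[] holders={T3,T6}
Step 3: wait(T2) -> count=0 queue=[T2] holders={T3,T6}
Step 4: signal(T3) -> count=0 queue=[] holders={T2,T6}
Step 5: signal(T6) -> count=1 queue=[] holders={T2}
Step 6: wait(T7) -> count=0 queue=[] holders={T2,T7}
Step 7: signal(T7) -> count=1 queue=[] holders={T2}
Step 8: wait(T1) -> count=0 queue=[] holders={T1,T2}
Step 9: wait(T4) -> count=0 queue=[T4] holders={T1,T2}
Step 10: wait(T6) -> count=0 queue=[T4,T6] holders={T1,T2}
Step 11: wait(T7) -> count=0 queue=[T4,T6,T7] holders={T1,T2}
Step 12: wait(T3) -> count=0 queue=[T4,T6,T7,T3] holders={T1,T2}
Step 13: signal(T1) -> count=0 queue=[T6,T7,T3] holders={T2,T4}
Step 14: wait(T1) -> count=0 queue=[T6,T7,T3,T1] holders={T2,T4}
Step 15: wait(T5) -> count=0 queue=[T6,T7,T3,T1,T5] holders={T2,T4}
Final holders: T2,T4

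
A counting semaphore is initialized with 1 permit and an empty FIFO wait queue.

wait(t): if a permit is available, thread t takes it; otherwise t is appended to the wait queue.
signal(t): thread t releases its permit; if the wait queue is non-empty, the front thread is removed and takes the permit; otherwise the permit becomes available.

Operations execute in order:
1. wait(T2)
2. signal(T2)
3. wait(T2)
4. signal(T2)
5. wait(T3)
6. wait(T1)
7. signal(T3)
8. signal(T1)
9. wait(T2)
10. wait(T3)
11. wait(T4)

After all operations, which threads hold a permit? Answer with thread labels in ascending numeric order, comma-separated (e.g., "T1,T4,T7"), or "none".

Step 1: wait(T2) -> count=0 queue=[] holders={T2}
Step 2: signal(T2) -> count=1 queue=[] holders={none}
Step 3: wait(T2) -> count=0 queue=[] holders={T2}
Step 4: signal(T2) -> count=1 queue=[] holders={none}
Step 5: wait(T3) -> count=0 queue=[] holders={T3}
Step 6: wait(T1) -> count=0 queue=[T1] holders={T3}
Step 7: signal(T3) -> count=0 queue=[] holders={T1}
Step 8: signal(T1) -> count=1 queue=[] holders={none}
Step 9: wait(T2) -> count=0 queue=[] holders={T2}
Step 10: wait(T3) -> count=0 queue=[T3] holders={T2}
Step 11: wait(T4) -> count=0 queue=[T3,T4] holders={T2}
Final holders: T2

Answer: T2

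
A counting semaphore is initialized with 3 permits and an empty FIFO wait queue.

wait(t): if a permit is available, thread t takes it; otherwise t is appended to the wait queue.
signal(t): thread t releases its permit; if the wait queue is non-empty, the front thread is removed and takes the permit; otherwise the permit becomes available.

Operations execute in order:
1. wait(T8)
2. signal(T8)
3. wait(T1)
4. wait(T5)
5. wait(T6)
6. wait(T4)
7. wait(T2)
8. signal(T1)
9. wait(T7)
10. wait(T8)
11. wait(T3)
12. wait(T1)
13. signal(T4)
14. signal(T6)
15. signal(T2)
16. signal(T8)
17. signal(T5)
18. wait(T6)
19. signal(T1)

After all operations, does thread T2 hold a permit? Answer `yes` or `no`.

Step 1: wait(T8) -> count=2 queue=[] holders={T8}
Step 2: signal(T8) -> count=3 queue=[] holders={none}
Step 3: wait(T1) -> count=2 queue=[] holders={T1}
Step 4: wait(T5) -> count=1 queue=[] holders={T1,T5}
Step 5: wait(T6) -> count=0 queue=[] holders={T1,T5,T6}
Step 6: wait(T4) -> count=0 queue=[T4] holders={T1,T5,T6}
Step 7: wait(T2) -> count=0 queue=[T4,T2] holders={T1,T5,T6}
Step 8: signal(T1) -> count=0 queue=[T2] holders={T4,T5,T6}
Step 9: wait(T7) -> count=0 queue=[T2,T7] holders={T4,T5,T6}
Step 10: wait(T8) -> count=0 queue=[T2,T7,T8] holders={T4,T5,T6}
Step 11: wait(T3) -> count=0 queue=[T2,T7,T8,T3] holders={T4,T5,T6}
Step 12: wait(T1) -> count=0 queue=[T2,T7,T8,T3,T1] holders={T4,T5,T6}
Step 13: signal(T4) -> count=0 queue=[T7,T8,T3,T1] holders={T2,T5,T6}
Step 14: signal(T6) -> count=0 queue=[T8,T3,T1] holders={T2,T5,T7}
Step 15: signal(T2) -> count=0 queue=[T3,T1] holders={T5,T7,T8}
Step 16: signal(T8) -> count=0 queue=[T1] holders={T3,T5,T7}
Step 17: signal(T5) -> count=0 queue=[] holders={T1,T3,T7}
Step 18: wait(T6) -> count=0 queue=[T6] holders={T1,T3,T7}
Step 19: signal(T1) -> count=0 queue=[] holders={T3,T6,T7}
Final holders: {T3,T6,T7} -> T2 not in holders

Answer: no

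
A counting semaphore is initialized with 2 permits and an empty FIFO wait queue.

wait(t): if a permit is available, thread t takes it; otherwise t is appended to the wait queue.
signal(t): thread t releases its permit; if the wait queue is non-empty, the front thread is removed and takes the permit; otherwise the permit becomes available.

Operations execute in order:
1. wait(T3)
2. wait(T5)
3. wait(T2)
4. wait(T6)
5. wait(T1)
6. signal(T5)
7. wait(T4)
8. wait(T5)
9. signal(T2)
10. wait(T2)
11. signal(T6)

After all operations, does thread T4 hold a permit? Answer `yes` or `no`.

Step 1: wait(T3) -> count=1 queue=[] holders={T3}
Step 2: wait(T5) -> count=0 queue=[] holders={T3,T5}
Step 3: wait(T2) -> count=0 queue=[T2] holders={T3,T5}
Step 4: wait(T6) -> count=0 queue=[T2,T6] holders={T3,T5}
Step 5: wait(T1) -> count=0 queue=[T2,T6,T1] holders={T3,T5}
Step 6: signal(T5) -> count=0 queue=[T6,T1] holders={T2,T3}
Step 7: wait(T4) -> count=0 queue=[T6,T1,T4] holders={T2,T3}
Step 8: wait(T5) -> count=0 queue=[T6,T1,T4,T5] holders={T2,T3}
Step 9: signal(T2) -> count=0 queue=[T1,T4,T5] holders={T3,T6}
Step 10: wait(T2) -> count=0 queue=[T1,T4,T5,T2] holders={T3,T6}
Step 11: signal(T6) -> count=0 queue=[T4,T5,T2] holders={T1,T3}
Final holders: {T1,T3} -> T4 not in holders

Answer: no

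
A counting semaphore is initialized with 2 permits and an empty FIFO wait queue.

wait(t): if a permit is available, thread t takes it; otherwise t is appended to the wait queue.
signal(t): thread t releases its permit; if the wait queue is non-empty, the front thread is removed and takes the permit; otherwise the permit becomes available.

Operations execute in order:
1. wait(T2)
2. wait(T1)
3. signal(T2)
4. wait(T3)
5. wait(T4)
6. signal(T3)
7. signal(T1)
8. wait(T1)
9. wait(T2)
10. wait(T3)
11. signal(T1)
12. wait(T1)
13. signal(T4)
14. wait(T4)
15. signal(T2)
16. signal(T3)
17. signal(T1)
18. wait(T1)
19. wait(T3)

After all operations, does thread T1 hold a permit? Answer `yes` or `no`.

Step 1: wait(T2) -> count=1 queue=[] holders={T2}
Step 2: wait(T1) -> count=0 queue=[] holders={T1,T2}
Step 3: signal(T2) -> count=1 queue=[] holders={T1}
Step 4: wait(T3) -> count=0 queue=[] holders={T1,T3}
Step 5: wait(T4) -> count=0 queue=[T4] holders={T1,T3}
Step 6: signal(T3) -> count=0 queue=[] holders={T1,T4}
Step 7: signal(T1) -> count=1 queue=[] holders={T4}
Step 8: wait(T1) -> count=0 queue=[] holders={T1,T4}
Step 9: wait(T2) -> count=0 queue=[T2] holders={T1,T4}
Step 10: wait(T3) -> count=0 queue=[T2,T3] holders={T1,T4}
Step 11: signal(T1) -> count=0 queue=[T3] holders={T2,T4}
Step 12: wait(T1) -> count=0 queue=[T3,T1] holders={T2,T4}
Step 13: signal(T4) -> count=0 queue=[T1] holders={T2,T3}
Step 14: wait(T4) -> count=0 queue=[T1,T4] holders={T2,T3}
Step 15: signal(T2) -> count=0 queue=[T4] holders={T1,T3}
Step 16: signal(T3) -> count=0 queue=[] holders={T1,T4}
Step 17: signal(T1) -> count=1 queue=[] holders={T4}
Step 18: wait(T1) -> count=0 queue=[] holders={T1,T4}
Step 19: wait(T3) -> count=0 queue=[T3] holders={T1,T4}
Final holders: {T1,T4} -> T1 in holders

Answer: yes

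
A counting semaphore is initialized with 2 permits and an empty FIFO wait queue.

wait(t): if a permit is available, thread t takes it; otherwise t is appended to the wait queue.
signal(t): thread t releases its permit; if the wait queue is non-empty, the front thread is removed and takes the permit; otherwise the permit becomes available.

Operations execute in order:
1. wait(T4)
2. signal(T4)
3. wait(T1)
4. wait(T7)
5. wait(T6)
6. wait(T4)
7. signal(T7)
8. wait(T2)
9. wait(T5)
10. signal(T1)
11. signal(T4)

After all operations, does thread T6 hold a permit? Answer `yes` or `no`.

Step 1: wait(T4) -> count=1 queue=[] holders={T4}
Step 2: signal(T4) -> count=2 queue=[] holders={none}
Step 3: wait(T1) -> count=1 queue=[] holders={T1}
Step 4: wait(T7) -> count=0 queue=[] holders={T1,T7}
Step 5: wait(T6) -> count=0 queue=[T6] holders={T1,T7}
Step 6: wait(T4) -> count=0 queue=[T6,T4] holders={T1,T7}
Step 7: signal(T7) -> count=0 queue=[T4] holders={T1,T6}
Step 8: wait(T2) -> count=0 queue=[T4,T2] holders={T1,T6}
Step 9: wait(T5) -> count=0 queue=[T4,T2,T5] holders={T1,T6}
Step 10: signal(T1) -> count=0 queue=[T2,T5] holders={T4,T6}
Step 11: signal(T4) -> count=0 queue=[T5] holders={T2,T6}
Final holders: {T2,T6} -> T6 in holders

Answer: yes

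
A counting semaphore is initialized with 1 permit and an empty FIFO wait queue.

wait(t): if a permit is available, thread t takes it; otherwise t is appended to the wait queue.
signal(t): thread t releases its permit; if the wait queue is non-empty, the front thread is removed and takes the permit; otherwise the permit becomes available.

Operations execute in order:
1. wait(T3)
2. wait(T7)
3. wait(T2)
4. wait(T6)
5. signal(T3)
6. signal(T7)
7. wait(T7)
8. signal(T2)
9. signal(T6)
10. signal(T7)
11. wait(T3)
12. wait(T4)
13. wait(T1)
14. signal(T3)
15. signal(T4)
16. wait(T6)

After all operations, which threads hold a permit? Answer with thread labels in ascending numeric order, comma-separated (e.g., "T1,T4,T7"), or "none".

Answer: T1

Derivation:
Step 1: wait(T3) -> count=0 queue=[] holders={T3}
Step 2: wait(T7) -> count=0 queue=[T7] holders={T3}
Step 3: wait(T2) -> count=0 queue=[T7,T2] holders={T3}
Step 4: wait(T6) -> count=0 queue=[T7,T2,T6] holders={T3}
Step 5: signal(T3) -> count=0 queue=[T2,T6] holders={T7}
Step 6: signal(T7) -> count=0 queue=[T6] holders={T2}
Step 7: wait(T7) -> count=0 queue=[T6,T7] holders={T2}
Step 8: signal(T2) -> count=0 queue=[T7] holders={T6}
Step 9: signal(T6) -> count=0 queue=[] holders={T7}
Step 10: signal(T7) -> count=1 queue=[] holders={none}
Step 11: wait(T3) -> count=0 queue=[] holders={T3}
Step 12: wait(T4) -> count=0 queue=[T4] holders={T3}
Step 13: wait(T1) -> count=0 queue=[T4,T1] holders={T3}
Step 14: signal(T3) -> count=0 queue=[T1] holders={T4}
Step 15: signal(T4) -> count=0 queue=[] holders={T1}
Step 16: wait(T6) -> count=0 queue=[T6] holders={T1}
Final holders: T1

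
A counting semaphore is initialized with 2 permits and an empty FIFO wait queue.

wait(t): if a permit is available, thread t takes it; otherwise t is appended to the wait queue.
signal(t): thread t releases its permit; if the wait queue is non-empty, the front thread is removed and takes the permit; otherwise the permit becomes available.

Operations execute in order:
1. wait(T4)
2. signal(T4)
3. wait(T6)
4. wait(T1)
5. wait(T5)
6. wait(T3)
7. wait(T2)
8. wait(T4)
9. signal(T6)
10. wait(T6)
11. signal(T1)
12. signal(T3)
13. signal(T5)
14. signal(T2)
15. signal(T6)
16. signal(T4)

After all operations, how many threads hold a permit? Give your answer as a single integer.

Answer: 0

Derivation:
Step 1: wait(T4) -> count=1 queue=[] holders={T4}
Step 2: signal(T4) -> count=2 queue=[] holders={none}
Step 3: wait(T6) -> count=1 queue=[] holders={T6}
Step 4: wait(T1) -> count=0 queue=[] holders={T1,T6}
Step 5: wait(T5) -> count=0 queue=[T5] holders={T1,T6}
Step 6: wait(T3) -> count=0 queue=[T5,T3] holders={T1,T6}
Step 7: wait(T2) -> count=0 queue=[T5,T3,T2] holders={T1,T6}
Step 8: wait(T4) -> count=0 queue=[T5,T3,T2,T4] holders={T1,T6}
Step 9: signal(T6) -> count=0 queue=[T3,T2,T4] holders={T1,T5}
Step 10: wait(T6) -> count=0 queue=[T3,T2,T4,T6] holders={T1,T5}
Step 11: signal(T1) -> count=0 queue=[T2,T4,T6] holders={T3,T5}
Step 12: signal(T3) -> count=0 queue=[T4,T6] holders={T2,T5}
Step 13: signal(T5) -> count=0 queue=[T6] holders={T2,T4}
Step 14: signal(T2) -> count=0 queue=[] holders={T4,T6}
Step 15: signal(T6) -> count=1 queue=[] holders={T4}
Step 16: signal(T4) -> count=2 queue=[] holders={none}
Final holders: {none} -> 0 thread(s)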